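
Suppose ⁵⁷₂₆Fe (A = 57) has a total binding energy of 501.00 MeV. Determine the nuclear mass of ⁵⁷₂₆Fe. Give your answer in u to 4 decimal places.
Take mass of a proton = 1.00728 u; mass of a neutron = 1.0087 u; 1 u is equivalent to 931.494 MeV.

Mass defect = 501.00 MeV / (931.494 MeV/u) = 0.537846 u
Constituent mass = 26(1.00728) + 31(1.0087) = 57.45898 u
Nuclear mass = 57.45898 − 0.537846 = 56.921134 u ≈ 56.9211 u (to 4 decimal places)

56.9211 u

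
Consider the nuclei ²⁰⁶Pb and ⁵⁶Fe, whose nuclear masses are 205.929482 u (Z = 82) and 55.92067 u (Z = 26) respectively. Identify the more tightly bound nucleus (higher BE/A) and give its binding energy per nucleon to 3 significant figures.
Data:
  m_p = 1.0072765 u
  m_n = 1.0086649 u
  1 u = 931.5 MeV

⁵⁶Fe; 8.79 MeV/nucleon

²⁰⁶Pb: Σm = 82(1.0072765) + 124(1.0086649) = 207.6711206 u; Δm = 1.7416386 u; E_B = 1622.3 MeV; E_B/A = 7.875 MeV
⁵⁶Fe: Σm = 26(1.0072765) + 30(1.0086649) = 56.4491360 u; Δm = 0.5284660 u; E_B = 492.266 MeV; E_B/A = 8.790 MeV
⁵⁶Fe has the higher binding energy per nucleon, so it is the more tightly bound nucleus.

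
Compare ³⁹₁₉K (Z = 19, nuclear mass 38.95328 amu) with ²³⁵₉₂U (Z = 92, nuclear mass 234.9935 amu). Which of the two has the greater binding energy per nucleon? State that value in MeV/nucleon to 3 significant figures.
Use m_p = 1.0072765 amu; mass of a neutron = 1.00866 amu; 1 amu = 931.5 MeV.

³⁹₁₉K: Σm = 19(1.0072765) + 20(1.00866) = 39.3114535 amu; Δm = 0.3581735 amu; E_B = 333.639 MeV; E_B/A = 8.5548 MeV
²³⁵₉₂U: Σm = 92(1.0072765) + 143(1.00866) = 236.9078180 amu; Δm = 1.9143180 amu; E_B = 1783.2 MeV; E_B/A = 7.588 MeV
³⁹₁₉K has the higher binding energy per nucleon, so it is the more tightly bound nucleus.

³⁹₁₉K; 8.55 MeV/nucleon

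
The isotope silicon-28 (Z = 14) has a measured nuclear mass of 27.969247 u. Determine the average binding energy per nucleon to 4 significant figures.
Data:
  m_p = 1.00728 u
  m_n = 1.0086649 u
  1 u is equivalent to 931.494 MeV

Total constituent mass: 14 × 1.00728 + 14 × 1.0086649 = 28.2232286 u
Mass defect Δm = 28.2232286 − 27.969247 = 0.2539816 u
Binding energy = Δm·c² = 0.2539816 × 931.494 MeV/u = 236.582 MeV
BE/A = 236.582 MeV / 28 = 8.449 MeV/nucleon

8.449 MeV/nucleon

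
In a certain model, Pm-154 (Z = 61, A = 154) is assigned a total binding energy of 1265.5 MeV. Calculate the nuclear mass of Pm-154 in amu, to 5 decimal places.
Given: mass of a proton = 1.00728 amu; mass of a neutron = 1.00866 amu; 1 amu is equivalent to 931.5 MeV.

153.89090 amu

Mass defect = 1265.5 MeV / (931.5 MeV/amu) = 1.3585615 amu
Constituent mass = 61(1.00728) + 93(1.00866) = 155.24946 amu
Nuclear mass = 155.24946 − 1.3585615 = 153.8908985 amu ≈ 153.89090 amu (to 5 decimal places)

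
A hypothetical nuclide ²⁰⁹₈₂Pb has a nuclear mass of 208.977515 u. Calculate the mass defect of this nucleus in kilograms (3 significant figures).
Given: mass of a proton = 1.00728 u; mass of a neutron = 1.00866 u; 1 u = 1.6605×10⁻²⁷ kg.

The nucleus contains 82 protons and 209 − 82 = 127 neutrons.
Σm = 82·m_p + 127·m_n = 82.59696 + 128.09982 = 210.69678 u
Δm = 210.69678 − 208.977515 = 1.719265 u
In SI units: 1.719265 u × 1.6605×10⁻²⁷ kg/u = 2.8548e-27 kg

2.85e-27 kg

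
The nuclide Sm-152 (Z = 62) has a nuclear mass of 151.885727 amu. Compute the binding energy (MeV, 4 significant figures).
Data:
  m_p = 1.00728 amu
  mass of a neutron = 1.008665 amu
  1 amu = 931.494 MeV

With 62 protons and 90 neutrons (A = 152):
Total constituent mass: 62 × 1.00728 + 90 × 1.008665 = 153.231210 amu
The mass defect is 153.231210 − 151.885727 = 1.345483 amu.
Converting to energy: 1.345483 amu × 931.494 MeV/amu = 1253.31 MeV

1253 MeV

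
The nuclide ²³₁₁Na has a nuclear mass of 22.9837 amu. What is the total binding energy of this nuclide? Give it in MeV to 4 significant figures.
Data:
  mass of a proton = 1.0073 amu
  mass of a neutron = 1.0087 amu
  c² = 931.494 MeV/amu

The nucleus contains 11 protons and 23 − 11 = 12 neutrons.
Mass of separated nucleons = 11(1.0073) + 12(1.0087) = 11.0803 + 12.1044 = 23.1847 amu
Δm = 23.1847 − 22.9837 = 0.2010 amu
Converting to energy: 0.2010 amu × 931.494 MeV/amu = 187.230 MeV

187.2 MeV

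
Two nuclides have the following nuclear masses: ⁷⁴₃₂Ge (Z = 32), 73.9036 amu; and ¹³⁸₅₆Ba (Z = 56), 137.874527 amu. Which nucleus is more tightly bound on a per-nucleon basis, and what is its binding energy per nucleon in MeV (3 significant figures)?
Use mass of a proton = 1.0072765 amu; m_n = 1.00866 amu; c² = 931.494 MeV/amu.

⁷⁴₃₂Ge; 8.72 MeV/nucleon

⁷⁴₃₂Ge: Σm = 32(1.0072765) + 42(1.00866) = 74.5965680 amu; Δm = 0.6929680 amu; E_B = 645.50 MeV; E_B/A = 8.723 MeV
¹³⁸₅₆Ba: Σm = 56(1.0072765) + 82(1.00866) = 139.1176040 amu; Δm = 1.2430770 amu; E_B = 1157.9 MeV; E_B/A = 8.391 MeV
⁷⁴₃₂Ge has the higher binding energy per nucleon, so it is the more tightly bound nucleus.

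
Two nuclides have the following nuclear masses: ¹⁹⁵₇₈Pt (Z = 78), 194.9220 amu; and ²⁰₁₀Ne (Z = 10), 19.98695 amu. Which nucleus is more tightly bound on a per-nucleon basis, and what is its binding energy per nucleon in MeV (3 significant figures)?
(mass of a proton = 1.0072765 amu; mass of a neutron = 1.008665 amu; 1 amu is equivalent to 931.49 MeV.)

²⁰₁₀Ne; 8.03 MeV/nucleon

¹⁹⁵₇₈Pt: Σm = 78(1.0072765) + 117(1.008665) = 196.5813720 amu; Δm = 1.6593720 amu; E_B = 1545.7 MeV; E_B/A = 7.927 MeV
²⁰₁₀Ne: Σm = 10(1.0072765) + 10(1.008665) = 20.1594150 amu; Δm = 0.1724650 amu; E_B = 160.649 MeV; E_B/A = 8.032 MeV
²⁰₁₀Ne has the higher binding energy per nucleon, so it is the more tightly bound nucleus.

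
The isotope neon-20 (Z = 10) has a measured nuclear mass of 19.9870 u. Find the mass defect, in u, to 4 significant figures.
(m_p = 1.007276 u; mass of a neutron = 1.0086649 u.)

0.1724 u

The nucleus contains 10 protons and 20 − 10 = 10 neutrons.
Mass of separated nucleons = 10(1.007276) + 10(1.0086649) = 10.072760 + 10.0866490 = 20.1594090 u
The mass defect is 20.1594090 − 19.9870 = 0.1724090 u.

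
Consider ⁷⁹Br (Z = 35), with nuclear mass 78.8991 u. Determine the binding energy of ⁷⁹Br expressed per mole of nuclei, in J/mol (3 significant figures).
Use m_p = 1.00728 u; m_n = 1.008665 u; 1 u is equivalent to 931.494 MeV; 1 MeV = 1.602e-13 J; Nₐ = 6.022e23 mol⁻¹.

6.62e+13 J/mol

Z = 35, so N = A − Z = 79 − 35 = 44.
Total constituent mass: 35 × 1.00728 + 44 × 1.008665 = 79.636060 u
The mass defect is 79.636060 − 78.8991 = 0.736960 u.
E_B = 0.736960 × 931.494 = 686.474 MeV
Per nucleus in joules: 686.474 MeV × 1.602e-13 J/MeV = 1.0997e-10 J
Per mole: 1.0997e-10 J × 6.022e23 mol⁻¹ = 6.6224e+13 J/mol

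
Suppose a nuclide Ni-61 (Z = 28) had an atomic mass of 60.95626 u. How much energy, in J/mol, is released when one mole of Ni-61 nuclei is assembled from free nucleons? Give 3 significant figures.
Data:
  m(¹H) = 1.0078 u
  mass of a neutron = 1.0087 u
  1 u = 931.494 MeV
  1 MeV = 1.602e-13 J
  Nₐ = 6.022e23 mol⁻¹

The nucleus contains 28 protons and 61 − 28 = 33 neutrons.
Mass of separated nucleons = 28(1.0078) + 33(1.0087) = 28.2184 + 33.2871 = 61.5055 u
Mass defect Δm = 61.5055 − 60.95626 = 0.54924 u
E_B = 0.54924 × 931.494 = 511.614 MeV
Per nucleus in joules: 511.614 MeV × 1.602e-13 J/MeV = 8.1961e-11 J
Per mole: 8.1961e-11 J × 6.022e23 mol⁻¹ = 4.9357e+13 J/mol

4.94e+13 J/mol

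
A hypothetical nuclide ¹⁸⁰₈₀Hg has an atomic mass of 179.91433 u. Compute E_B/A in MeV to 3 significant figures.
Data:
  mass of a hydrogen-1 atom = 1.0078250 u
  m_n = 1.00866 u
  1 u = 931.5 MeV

The nucleus contains 80 protons and 180 − 80 = 100 neutrons.
Total constituent mass: 80 × 1.0078250 + 100 × 1.00866 = 181.4920000 u
The mass defect is 181.4920000 − 179.91433 = 1.5776700 u.
Binding energy = Δm·c² = 1.5776700 × 931.5 MeV/u = 1469.60 MeV
Per nucleon: 1469.60 / 180 = 8.164 MeV

8.16 MeV/nucleon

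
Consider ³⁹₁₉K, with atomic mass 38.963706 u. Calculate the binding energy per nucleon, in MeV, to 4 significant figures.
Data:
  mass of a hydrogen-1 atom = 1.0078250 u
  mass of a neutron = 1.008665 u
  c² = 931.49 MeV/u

Z = 19, so N = A − Z = 39 − 19 = 20.
Σm = 19·m(¹H) + 20·m_n = 19.1486750 + 20.173300 = 39.3219750 u
The mass defect is 39.3219750 − 38.963706 = 0.3582690 u.
Converting to energy: 0.3582690 u × 931.49 MeV/u = 333.724 MeV
Dividing by A = 39 gives 8.557 MeV per nucleon.

8.557 MeV/nucleon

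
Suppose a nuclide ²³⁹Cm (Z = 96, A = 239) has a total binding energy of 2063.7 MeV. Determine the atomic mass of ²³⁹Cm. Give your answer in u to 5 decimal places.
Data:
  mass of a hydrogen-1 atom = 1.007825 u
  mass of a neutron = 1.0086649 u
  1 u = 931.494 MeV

238.77481 u

Mass defect = 2063.7 MeV / (931.494 MeV/u) = 2.2154732 u
Constituent mass = 96(1.007825) + 143(1.0086649) = 240.9902807 u
Atomic mass = 240.9902807 − 2.2154732 = 238.7748075 u ≈ 238.77481 u (to 5 decimal places)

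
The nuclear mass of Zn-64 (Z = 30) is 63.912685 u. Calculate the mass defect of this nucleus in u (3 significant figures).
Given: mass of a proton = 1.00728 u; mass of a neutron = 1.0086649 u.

0.600 u

Z = 30, so N = A − Z = 64 − 30 = 34.
Mass of separated nucleons = 30(1.00728) + 34(1.0086649) = 30.21840 + 34.2946066 = 64.5130066 u
Δm = 64.5130066 − 63.912685 = 0.6003216 u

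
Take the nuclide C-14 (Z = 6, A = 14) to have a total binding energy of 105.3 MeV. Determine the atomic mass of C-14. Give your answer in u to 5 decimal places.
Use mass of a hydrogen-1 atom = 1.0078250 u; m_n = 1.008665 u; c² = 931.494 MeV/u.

Mass defect = 105.3 MeV / (931.494 MeV/u) = 0.1130442 u
Constituent mass = 6(1.0078250) + 8(1.008665) = 14.1162700 u
Atomic mass = 14.1162700 − 0.1130442 = 14.0032258 u ≈ 14.00323 u (to 5 decimal places)

14.00323 u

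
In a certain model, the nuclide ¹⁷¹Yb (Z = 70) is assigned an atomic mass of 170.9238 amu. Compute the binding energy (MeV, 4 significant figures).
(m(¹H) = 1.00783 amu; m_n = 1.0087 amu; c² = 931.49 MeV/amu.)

1400 MeV

The nucleus contains 70 protons and 171 − 70 = 101 neutrons.
Σm = 70·m(¹H) + 101·m_n = 70.54810 + 101.8787 = 172.42680 amu
Δm = 172.42680 − 170.9238 = 1.50300 amu
Binding energy = Δm·c² = 1.50300 × 931.49 MeV/amu = 1400.03 MeV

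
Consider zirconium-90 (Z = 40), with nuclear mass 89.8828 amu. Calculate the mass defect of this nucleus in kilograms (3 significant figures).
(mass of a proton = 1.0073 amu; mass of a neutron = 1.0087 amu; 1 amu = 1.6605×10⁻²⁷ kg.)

Z = 40, so N = A − Z = 90 − 40 = 50.
Mass of separated nucleons = 40(1.0073) + 50(1.0087) = 40.2920 + 50.4350 = 90.7270 amu
Mass defect Δm = 90.7270 − 89.8828 = 0.8442 amu
In SI units: 0.8442 amu × 1.6605×10⁻²⁷ kg/amu = 1.4018e-27 kg

1.40e-27 kg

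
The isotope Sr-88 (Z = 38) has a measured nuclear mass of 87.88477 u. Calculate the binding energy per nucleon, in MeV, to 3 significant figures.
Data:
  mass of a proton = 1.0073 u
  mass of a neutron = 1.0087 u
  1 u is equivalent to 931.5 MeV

Total constituent mass: 38 × 1.0073 + 50 × 1.0087 = 88.7124 u
Δm = 88.7124 − 87.88477 = 0.82763 u
E_B = 0.82763 × 931.5 = 770.937 MeV
BE/A = 770.937 MeV / 88 = 8.761 MeV/nucleon

8.76 MeV/nucleon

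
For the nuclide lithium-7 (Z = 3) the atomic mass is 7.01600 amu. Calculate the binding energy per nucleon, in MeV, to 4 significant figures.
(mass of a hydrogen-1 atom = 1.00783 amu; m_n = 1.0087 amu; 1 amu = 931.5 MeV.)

5.628 MeV/nucleon

The nucleus contains 3 protons and 7 − 3 = 4 neutrons.
Total constituent mass: 3 × 1.00783 + 4 × 1.0087 = 7.05829 amu
The mass defect is 7.05829 − 7.01600 = 0.04229 amu.
E_B = 0.04229 × 931.5 = 39.3931 MeV
Dividing by A = 7 gives 5.628 MeV per nucleon.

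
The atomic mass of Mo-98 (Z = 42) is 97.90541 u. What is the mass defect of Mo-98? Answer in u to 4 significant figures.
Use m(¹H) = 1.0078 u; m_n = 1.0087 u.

0.9094 u

The nucleus contains 42 protons and 98 − 42 = 56 neutrons.
Σm = 42·m(¹H) + 56·m_n = 42.3276 + 56.4872 = 98.8148 u
Mass defect Δm = 98.8148 − 97.90541 = 0.90939 u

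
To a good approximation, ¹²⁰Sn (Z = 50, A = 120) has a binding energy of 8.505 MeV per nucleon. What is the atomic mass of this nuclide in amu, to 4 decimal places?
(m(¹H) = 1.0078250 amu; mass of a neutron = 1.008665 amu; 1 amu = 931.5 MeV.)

119.9021 amu

Total binding energy = 120 × 8.505 = 1020.600 MeV
Mass defect = 1020.600 MeV / (931.5 MeV/amu) = 1.095652 amu
Constituent mass = 50(1.0078250) + 70(1.008665) = 120.9978000 amu
Atomic mass = 120.9978000 − 1.095652 = 119.9021480 amu ≈ 119.9021 amu (to 4 decimal places)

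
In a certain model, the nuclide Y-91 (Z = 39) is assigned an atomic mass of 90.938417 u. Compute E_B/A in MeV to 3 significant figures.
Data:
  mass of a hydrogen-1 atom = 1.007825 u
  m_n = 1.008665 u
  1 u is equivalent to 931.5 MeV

Total constituent mass: 39 × 1.007825 + 52 × 1.008665 = 91.755755 u
Mass defect Δm = 91.755755 − 90.938417 = 0.817338 u
Binding energy = Δm·c² = 0.817338 × 931.5 MeV/u = 761.350 MeV
Dividing by A = 91 gives 8.366 MeV per nucleon.

8.37 MeV/nucleon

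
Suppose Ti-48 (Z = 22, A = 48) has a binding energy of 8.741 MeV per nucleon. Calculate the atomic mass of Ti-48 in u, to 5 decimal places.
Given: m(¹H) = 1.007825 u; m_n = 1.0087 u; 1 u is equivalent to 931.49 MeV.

Total binding energy = 48 × 8.741 = 419.568 MeV
Mass defect = 419.568 MeV / (931.49 MeV/u) = 0.4504267 u
Constituent mass = 22(1.007825) + 26(1.0087) = 48.398350 u
Atomic mass = 48.398350 − 0.4504267 = 47.9479233 u ≈ 47.94792 u (to 5 decimal places)

47.94792 u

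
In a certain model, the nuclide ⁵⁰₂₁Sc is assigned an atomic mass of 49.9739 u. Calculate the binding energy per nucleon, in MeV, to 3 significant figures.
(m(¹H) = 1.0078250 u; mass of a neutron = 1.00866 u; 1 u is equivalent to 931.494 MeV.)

Z = 21, so N = A − Z = 50 − 21 = 29.
Total constituent mass: 21 × 1.0078250 + 29 × 1.00866 = 50.4154650 u
Δm = 50.4154650 − 49.9739 = 0.4415650 u
Converting to energy: 0.4415650 u × 931.494 MeV/u = 411.315 MeV
BE/A = 411.315 MeV / 50 = 8.226 MeV/nucleon

8.23 MeV/nucleon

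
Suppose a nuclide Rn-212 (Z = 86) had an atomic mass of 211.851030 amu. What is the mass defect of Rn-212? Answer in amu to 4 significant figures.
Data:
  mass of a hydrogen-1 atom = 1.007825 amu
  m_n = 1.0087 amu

Z = 86, so N = A − Z = 212 − 86 = 126.
Σm = 86·m(¹H) + 126·m_n = 86.672950 + 127.0962 = 213.769150 amu
Δm = 213.769150 − 211.851030 = 1.918120 amu

1.918 amu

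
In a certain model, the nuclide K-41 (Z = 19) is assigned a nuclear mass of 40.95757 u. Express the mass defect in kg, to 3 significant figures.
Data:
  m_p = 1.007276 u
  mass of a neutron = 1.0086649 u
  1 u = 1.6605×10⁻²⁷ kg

6.17e-28 kg

The nucleus contains 19 protons and 41 − 19 = 22 neutrons.
Σm = 19·m_p + 22·m_n = 19.138244 + 22.1906278 = 41.3288718 u
Mass defect Δm = 41.3288718 − 40.95757 = 0.3713018 u
In SI units: 0.3713018 u × 1.6605×10⁻²⁷ kg/u = 6.1655e-28 kg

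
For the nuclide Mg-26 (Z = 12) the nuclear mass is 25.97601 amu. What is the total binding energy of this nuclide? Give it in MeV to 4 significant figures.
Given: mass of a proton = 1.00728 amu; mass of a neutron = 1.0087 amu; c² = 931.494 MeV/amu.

Mass of separated nucleons = 12(1.00728) + 14(1.0087) = 12.08736 + 14.1218 = 26.20916 amu
Δm = 26.20916 − 25.97601 = 0.23315 amu
Binding energy = Δm·c² = 0.23315 × 931.494 MeV/amu = 217.178 MeV

217.2 MeV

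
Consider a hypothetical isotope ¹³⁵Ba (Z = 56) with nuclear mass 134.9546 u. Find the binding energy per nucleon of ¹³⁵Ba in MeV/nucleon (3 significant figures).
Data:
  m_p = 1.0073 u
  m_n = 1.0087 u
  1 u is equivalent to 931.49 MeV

Σm = 56·m_p + 79·m_n = 56.4088 + 79.6873 = 136.0961 u
Δm = 136.0961 − 134.9546 = 1.1415 u
Binding energy = Δm·c² = 1.1415 × 931.49 MeV/u = 1063.30 MeV
BE/A = 1063.30 MeV / 135 = 7.876 MeV/nucleon

7.88 MeV/nucleon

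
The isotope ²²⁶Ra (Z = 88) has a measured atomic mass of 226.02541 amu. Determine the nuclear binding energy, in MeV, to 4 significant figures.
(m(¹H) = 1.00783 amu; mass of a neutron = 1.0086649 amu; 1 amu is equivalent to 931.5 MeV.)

1732 MeV

Total constituent mass: 88 × 1.00783 + 138 × 1.0086649 = 227.8847962 amu
The mass defect is 227.8847962 − 226.02541 = 1.8593862 amu.
Converting to energy: 1.8593862 amu × 931.5 MeV/amu = 1732.02 MeV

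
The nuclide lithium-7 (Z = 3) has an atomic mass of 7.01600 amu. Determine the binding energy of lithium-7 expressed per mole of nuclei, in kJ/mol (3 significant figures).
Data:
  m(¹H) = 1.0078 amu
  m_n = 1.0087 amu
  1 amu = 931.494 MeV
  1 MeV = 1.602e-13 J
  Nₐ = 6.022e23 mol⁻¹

With 3 protons and 4 neutrons (A = 7):
Total constituent mass: 3 × 1.0078 + 4 × 1.0087 = 7.0582 amu
Δm = 7.0582 − 7.01600 = 0.04220 amu
Converting to energy: 0.04220 amu × 931.494 MeV/amu = 39.3090 MeV
Per nucleus in joules: 39.3090 MeV × 1.602e-13 J/MeV = 6.2973e-12 J
Per mole: 6.2973e-12 J × 6.022e23 mol⁻¹ = 3.7922e+12 J/mol

3.79e+09 kJ/mol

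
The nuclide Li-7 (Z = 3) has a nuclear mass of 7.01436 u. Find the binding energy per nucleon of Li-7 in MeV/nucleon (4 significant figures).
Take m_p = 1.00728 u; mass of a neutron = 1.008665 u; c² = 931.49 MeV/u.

5.608 MeV/nucleon

The nucleus contains 3 protons and 7 − 3 = 4 neutrons.
Σm = 3·m_p + 4·m_n = 3.02184 + 4.034660 = 7.056500 u
Mass defect Δm = 7.056500 − 7.01436 = 0.042140 u
E_B = 0.042140 × 931.49 = 39.2530 MeV
BE/A = 39.2530 MeV / 7 = 5.608 MeV/nucleon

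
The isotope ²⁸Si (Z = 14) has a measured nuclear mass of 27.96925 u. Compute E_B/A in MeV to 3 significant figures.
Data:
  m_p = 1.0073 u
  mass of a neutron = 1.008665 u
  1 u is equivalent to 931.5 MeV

8.46 MeV/nucleon

Total constituent mass: 14 × 1.0073 + 14 × 1.008665 = 28.223510 u
The mass defect is 28.223510 − 27.96925 = 0.254260 u.
Binding energy = Δm·c² = 0.254260 × 931.5 MeV/u = 236.843 MeV
Dividing by A = 28 gives 8.459 MeV per nucleon.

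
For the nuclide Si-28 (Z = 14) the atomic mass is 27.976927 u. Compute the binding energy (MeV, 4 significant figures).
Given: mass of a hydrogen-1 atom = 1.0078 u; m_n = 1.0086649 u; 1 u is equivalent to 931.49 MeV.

236.2 MeV

Total constituent mass: 14 × 1.0078 + 14 × 1.0086649 = 28.2305086 u
Mass defect Δm = 28.2305086 − 27.976927 = 0.2535816 u
E_B = 0.2535816 × 931.49 = 236.209 MeV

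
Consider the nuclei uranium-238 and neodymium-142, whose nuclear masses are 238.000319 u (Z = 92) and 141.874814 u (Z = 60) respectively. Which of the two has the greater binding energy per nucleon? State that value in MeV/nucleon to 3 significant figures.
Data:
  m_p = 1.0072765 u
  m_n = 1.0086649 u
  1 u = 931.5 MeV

neodymium-142; 8.35 MeV/nucleon

uranium-238: Σm = 92(1.0072765) + 146(1.0086649) = 239.9345134 u; Δm = 1.9341944 u; E_B = 1801.7 MeV; E_B/A = 7.570 MeV
neodymium-142: Σm = 60(1.0072765) + 82(1.0086649) = 143.1471118 u; Δm = 1.2722978 u; E_B = 1185.1 MeV; E_B/A = 8.346 MeV
neodymium-142 has the higher binding energy per nucleon, so it is the more tightly bound nucleus.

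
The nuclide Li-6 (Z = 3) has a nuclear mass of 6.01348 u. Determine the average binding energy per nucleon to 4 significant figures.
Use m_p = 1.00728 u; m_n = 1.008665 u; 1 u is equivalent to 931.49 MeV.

Σm = 3·m_p + 3·m_n = 3.02184 + 3.025995 = 6.047835 u
Δm = 6.047835 − 6.01348 = 0.034355 u
Converting to energy: 0.034355 u × 931.49 MeV/u = 32.0013 MeV
BE/A = 32.0013 MeV / 6 = 5.334 MeV/nucleon

5.334 MeV/nucleon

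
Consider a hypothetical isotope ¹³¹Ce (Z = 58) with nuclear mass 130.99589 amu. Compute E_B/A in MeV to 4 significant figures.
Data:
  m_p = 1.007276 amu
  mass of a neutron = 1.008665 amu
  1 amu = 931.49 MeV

7.528 MeV/nucleon

The nucleus contains 58 protons and 131 − 58 = 73 neutrons.
Total constituent mass: 58 × 1.007276 + 73 × 1.008665 = 132.054553 amu
The mass defect is 132.054553 − 130.99589 = 1.058663 amu.
Binding energy = Δm·c² = 1.058663 × 931.49 MeV/amu = 986.134 MeV
Dividing by A = 131 gives 7.528 MeV per nucleon.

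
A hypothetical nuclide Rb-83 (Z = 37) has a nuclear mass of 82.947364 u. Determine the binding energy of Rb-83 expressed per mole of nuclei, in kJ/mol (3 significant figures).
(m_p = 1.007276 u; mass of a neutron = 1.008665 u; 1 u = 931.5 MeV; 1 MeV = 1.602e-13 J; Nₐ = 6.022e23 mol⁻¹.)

6.47e+10 kJ/mol

With 37 protons and 46 neutrons (A = 83):
Total constituent mass: 37 × 1.007276 + 46 × 1.008665 = 83.667802 u
Δm = 83.667802 − 82.947364 = 0.720438 u
Converting to energy: 0.720438 u × 931.5 MeV/u = 671.088 MeV
Per nucleus in joules: 671.088 MeV × 1.602e-13 J/MeV = 1.0751e-10 J
Per mole: 1.0751e-10 J × 6.022e23 mol⁻¹ = 6.4743e+13 J/mol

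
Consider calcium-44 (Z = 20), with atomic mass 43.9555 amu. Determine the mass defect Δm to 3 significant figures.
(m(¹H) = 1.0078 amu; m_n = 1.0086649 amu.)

0.408 amu

The nucleus contains 20 protons and 44 − 20 = 24 neutrons.
Total constituent mass: 20 × 1.0078 + 24 × 1.0086649 = 44.3639576 amu
Δm = 44.3639576 − 43.9555 = 0.4084576 amu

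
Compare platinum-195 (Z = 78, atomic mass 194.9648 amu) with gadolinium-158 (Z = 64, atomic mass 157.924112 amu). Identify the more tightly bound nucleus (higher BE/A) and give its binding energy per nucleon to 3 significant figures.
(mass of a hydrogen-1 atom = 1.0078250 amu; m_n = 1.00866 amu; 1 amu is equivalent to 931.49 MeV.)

platinum-195: Σm = 78(1.0078250) + 117(1.00866) = 196.6235700 amu; Δm = 1.6587700 amu; E_B = 1545.1 MeV; E_B/A = 7.924 MeV
gadolinium-158: Σm = 64(1.0078250) + 94(1.00866) = 159.3148400 amu; Δm = 1.3907280 amu; E_B = 1295.4 MeV; E_B/A = 8.199 MeV
gadolinium-158 has the higher binding energy per nucleon, so it is the more tightly bound nucleus.

gadolinium-158; 8.20 MeV/nucleon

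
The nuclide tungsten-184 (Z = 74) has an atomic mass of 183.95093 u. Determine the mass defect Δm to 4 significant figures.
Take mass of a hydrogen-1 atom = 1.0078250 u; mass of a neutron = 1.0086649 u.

Total constituent mass: 74 × 1.0078250 + 110 × 1.0086649 = 185.5321890 u
The mass defect is 185.5321890 − 183.95093 = 1.5812590 u.

1.581 u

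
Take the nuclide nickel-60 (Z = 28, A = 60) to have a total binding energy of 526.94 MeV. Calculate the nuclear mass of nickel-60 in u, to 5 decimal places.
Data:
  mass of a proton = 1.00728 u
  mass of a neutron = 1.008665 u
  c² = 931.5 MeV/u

Mass defect = 526.94 MeV / (931.5 MeV/u) = 0.5656897 u
Constituent mass = 28(1.00728) + 32(1.008665) = 60.481120 u
Nuclear mass = 60.481120 − 0.5656897 = 59.9154303 u ≈ 59.91543 u (to 5 decimal places)

59.91543 u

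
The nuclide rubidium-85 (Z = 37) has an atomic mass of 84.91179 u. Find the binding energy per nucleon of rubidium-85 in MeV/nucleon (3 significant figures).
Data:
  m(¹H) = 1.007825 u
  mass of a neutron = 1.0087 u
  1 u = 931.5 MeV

Σm = 37·m(¹H) + 48·m_n = 37.289525 + 48.4176 = 85.707125 u
Δm = 85.707125 − 84.91179 = 0.795335 u
E_B = 0.795335 × 931.5 = 740.855 MeV
Per nucleon: 740.855 / 85 = 8.716 MeV

8.72 MeV/nucleon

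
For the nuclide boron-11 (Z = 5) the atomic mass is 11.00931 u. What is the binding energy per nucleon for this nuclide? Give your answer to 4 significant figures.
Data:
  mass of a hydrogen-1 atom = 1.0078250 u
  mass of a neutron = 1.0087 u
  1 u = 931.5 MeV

Z = 5, so N = A − Z = 11 − 5 = 6.
Total constituent mass: 5 × 1.0078250 + 6 × 1.0087 = 11.0913250 u
Mass defect Δm = 11.0913250 − 11.00931 = 0.0820150 u
Binding energy = Δm·c² = 0.0820150 × 931.5 MeV/u = 76.3970 MeV
Per nucleon: 76.3970 / 11 = 6.945 MeV

6.945 MeV/nucleon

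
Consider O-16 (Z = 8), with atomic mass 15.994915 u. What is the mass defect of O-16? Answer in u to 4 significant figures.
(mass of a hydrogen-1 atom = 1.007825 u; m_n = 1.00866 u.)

Total constituent mass: 8 × 1.007825 + 8 × 1.00866 = 16.131880 u
Δm = 16.131880 − 15.994915 = 0.136965 u

0.1370 u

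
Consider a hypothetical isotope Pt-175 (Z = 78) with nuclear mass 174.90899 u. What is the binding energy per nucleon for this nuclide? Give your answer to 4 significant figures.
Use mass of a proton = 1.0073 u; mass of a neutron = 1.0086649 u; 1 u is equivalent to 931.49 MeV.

Z = 78, so N = A − Z = 175 − 78 = 97.
Total constituent mass: 78 × 1.0073 + 97 × 1.0086649 = 176.4098953 u
Δm = 176.4098953 − 174.90899 = 1.5009053 u
E_B = 1.5009053 × 931.49 = 1398.08 MeV
BE/A = 1398.08 MeV / 175 = 7.989 MeV/nucleon

7.989 MeV/nucleon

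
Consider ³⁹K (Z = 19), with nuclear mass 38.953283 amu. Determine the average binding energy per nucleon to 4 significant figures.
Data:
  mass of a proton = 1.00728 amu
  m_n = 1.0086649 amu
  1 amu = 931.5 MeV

8.559 MeV/nucleon

Z = 19, so N = A − Z = 39 − 19 = 20.
Mass of separated nucleons = 19(1.00728) + 20(1.0086649) = 19.13832 + 20.1732980 = 39.3116180 amu
Mass defect Δm = 39.3116180 − 38.953283 = 0.3583350 amu
Binding energy = Δm·c² = 0.3583350 × 931.5 MeV/amu = 333.789 MeV
Per nucleon: 333.789 / 39 = 8.559 MeV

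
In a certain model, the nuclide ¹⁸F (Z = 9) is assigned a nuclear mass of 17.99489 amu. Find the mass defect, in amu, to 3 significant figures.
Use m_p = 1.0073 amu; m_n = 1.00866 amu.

Mass of separated nucleons = 9(1.0073) + 9(1.00866) = 9.0657 + 9.07794 = 18.14364 amu
The mass defect is 18.14364 − 17.99489 = 0.14875 amu.

0.149 amu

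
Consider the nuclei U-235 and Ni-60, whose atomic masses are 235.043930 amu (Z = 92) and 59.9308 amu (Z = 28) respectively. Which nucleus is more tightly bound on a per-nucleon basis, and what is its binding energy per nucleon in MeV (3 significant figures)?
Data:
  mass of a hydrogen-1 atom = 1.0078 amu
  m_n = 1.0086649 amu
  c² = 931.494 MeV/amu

Ni-60; 8.77 MeV/nucleon

U-235: Σm = 92(1.0078) + 143(1.0086649) = 236.9566807 amu; Δm = 1.9127507 amu; E_B = 1781.7 MeV; E_B/A = 7.582 MeV
Ni-60: Σm = 28(1.0078) + 32(1.0086649) = 60.4956768 amu; Δm = 0.5648768 amu; E_B = 526.18 MeV; E_B/A = 8.770 MeV
Ni-60 has the higher binding energy per nucleon, so it is the more tightly bound nucleus.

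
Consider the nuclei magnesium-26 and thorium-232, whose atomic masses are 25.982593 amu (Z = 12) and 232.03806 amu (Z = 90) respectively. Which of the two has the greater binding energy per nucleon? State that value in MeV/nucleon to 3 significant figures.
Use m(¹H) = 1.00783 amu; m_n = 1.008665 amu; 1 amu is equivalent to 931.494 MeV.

magnesium-26; 8.34 MeV/nucleon

magnesium-26: Σm = 12(1.00783) + 14(1.008665) = 26.215270 amu; Δm = 0.232677 amu; E_B = 216.74 MeV; E_B/A = 8.336 MeV
thorium-232: Σm = 90(1.00783) + 142(1.008665) = 233.935130 amu; Δm = 1.897070 amu; E_B = 1767.1 MeV; E_B/A = 7.617 MeV
magnesium-26 has the higher binding energy per nucleon, so it is the more tightly bound nucleus.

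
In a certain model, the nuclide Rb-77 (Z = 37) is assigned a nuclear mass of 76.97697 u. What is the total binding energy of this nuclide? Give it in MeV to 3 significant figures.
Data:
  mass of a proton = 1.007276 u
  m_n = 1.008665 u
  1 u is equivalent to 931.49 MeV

Σm = 37·m_p + 40·m_n = 37.269212 + 40.346600 = 77.615812 u
The mass defect is 77.615812 − 76.97697 = 0.638842 u.
Converting to energy: 0.638842 u × 931.49 MeV/u = 595.075 MeV

595 MeV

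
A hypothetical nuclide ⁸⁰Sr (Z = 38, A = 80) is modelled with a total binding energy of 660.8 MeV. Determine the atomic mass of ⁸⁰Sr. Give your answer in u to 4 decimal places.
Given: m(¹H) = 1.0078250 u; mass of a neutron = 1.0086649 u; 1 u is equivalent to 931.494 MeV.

Mass defect = 660.8 MeV / (931.494 MeV/u) = 0.709398 u
Constituent mass = 38(1.0078250) + 42(1.0086649) = 80.6612758 u
Atomic mass = 80.6612758 − 0.709398 = 79.9518778 u ≈ 79.9519 u (to 4 decimal places)

79.9519 u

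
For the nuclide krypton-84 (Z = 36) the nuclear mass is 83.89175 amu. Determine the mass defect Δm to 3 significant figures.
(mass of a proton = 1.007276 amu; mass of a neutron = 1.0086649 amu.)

Total constituent mass: 36 × 1.007276 + 48 × 1.0086649 = 84.6778512 amu
Δm = 84.6778512 − 83.89175 = 0.7861012 amu

0.786 amu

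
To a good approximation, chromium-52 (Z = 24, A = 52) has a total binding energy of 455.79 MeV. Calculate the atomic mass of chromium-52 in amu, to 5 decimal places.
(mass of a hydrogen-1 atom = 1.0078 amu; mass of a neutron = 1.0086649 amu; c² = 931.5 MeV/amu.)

Mass defect = 455.79 MeV / (931.5 MeV/amu) = 0.4893076 amu
Constituent mass = 24(1.0078) + 28(1.0086649) = 52.4298172 amu
Atomic mass = 52.4298172 − 0.4893076 = 51.9405096 amu ≈ 51.94051 amu (to 5 decimal places)

51.94051 amu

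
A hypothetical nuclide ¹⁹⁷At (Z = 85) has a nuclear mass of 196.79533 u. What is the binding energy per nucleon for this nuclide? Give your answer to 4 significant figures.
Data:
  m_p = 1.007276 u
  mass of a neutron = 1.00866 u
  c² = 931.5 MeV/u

8.478 MeV/nucleon

The nucleus contains 85 protons and 197 − 85 = 112 neutrons.
Mass of separated nucleons = 85(1.007276) + 112(1.00866) = 85.618460 + 112.96992 = 198.588380 u
Δm = 198.588380 − 196.79533 = 1.793050 u
Binding energy = Δm·c² = 1.793050 × 931.5 MeV/u = 1670.23 MeV
Dividing by A = 197 gives 8.478 MeV per nucleon.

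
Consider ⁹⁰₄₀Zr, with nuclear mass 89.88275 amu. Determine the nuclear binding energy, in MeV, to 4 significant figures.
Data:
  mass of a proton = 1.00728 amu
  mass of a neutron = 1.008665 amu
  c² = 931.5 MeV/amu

784.0 MeV

Z = 40, so N = A − Z = 90 − 40 = 50.
Total constituent mass: 40 × 1.00728 + 50 × 1.008665 = 90.724450 amu
The mass defect is 90.724450 − 89.88275 = 0.841700 amu.
Converting to energy: 0.841700 amu × 931.5 MeV/amu = 784.044 MeV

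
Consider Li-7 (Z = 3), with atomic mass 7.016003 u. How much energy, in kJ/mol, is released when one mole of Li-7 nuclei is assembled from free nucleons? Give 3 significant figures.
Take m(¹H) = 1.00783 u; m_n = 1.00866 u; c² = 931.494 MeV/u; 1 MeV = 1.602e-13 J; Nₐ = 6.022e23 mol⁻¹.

3.79e+09 kJ/mol

Z = 3, so N = A − Z = 7 − 3 = 4.
Total constituent mass: 3 × 1.00783 + 4 × 1.00866 = 7.05813 u
Δm = 7.05813 − 7.016003 = 0.042127 u
Binding energy = Δm·c² = 0.042127 × 931.494 MeV/u = 39.2410 MeV
Per nucleus in joules: 39.2410 MeV × 1.602e-13 J/MeV = 6.2864e-12 J
Per mole: 6.2864e-12 J × 6.022e23 mol⁻¹ = 3.7857e+12 J/mol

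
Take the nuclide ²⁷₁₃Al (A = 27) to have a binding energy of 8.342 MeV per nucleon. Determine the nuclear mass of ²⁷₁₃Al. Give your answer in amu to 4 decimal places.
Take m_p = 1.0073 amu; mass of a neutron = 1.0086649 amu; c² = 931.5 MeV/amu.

26.9744 amu

Total binding energy = 27 × 8.342 = 225.234 MeV
Mass defect = 225.234 MeV / (931.5 MeV/amu) = 0.241797 amu
Constituent mass = 13(1.0073) + 14(1.0086649) = 27.2162086 amu
Nuclear mass = 27.2162086 − 0.241797 = 26.9744116 amu ≈ 26.9744 amu (to 4 decimal places)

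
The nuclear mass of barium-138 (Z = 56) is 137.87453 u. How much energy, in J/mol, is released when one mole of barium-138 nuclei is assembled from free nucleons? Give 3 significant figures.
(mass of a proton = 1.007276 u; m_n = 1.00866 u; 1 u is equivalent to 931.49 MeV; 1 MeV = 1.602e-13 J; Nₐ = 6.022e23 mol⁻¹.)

1.12e+14 J/mol

Z = 56, so N = A − Z = 138 − 56 = 82.
Σm = 56·m_p + 82·m_n = 56.407456 + 82.71012 = 139.117576 u
Δm = 139.117576 − 137.87453 = 1.243046 u
Binding energy = Δm·c² = 1.243046 × 931.49 MeV/u = 1157.88 MeV
Per nucleus in joules: 1157.88 MeV × 1.602e-13 J/MeV = 1.8549e-10 J
Per mole: 1.8549e-10 J × 6.022e23 mol⁻¹ = 1.1170e+14 J/mol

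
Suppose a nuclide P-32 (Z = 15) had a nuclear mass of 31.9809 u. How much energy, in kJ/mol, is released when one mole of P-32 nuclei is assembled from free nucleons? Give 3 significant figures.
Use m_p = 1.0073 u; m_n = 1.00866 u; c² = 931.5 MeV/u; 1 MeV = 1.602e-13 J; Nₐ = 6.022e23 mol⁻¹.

Z = 15, so N = A − Z = 32 − 15 = 17.
Mass of separated nucleons = 15(1.0073) + 17(1.00866) = 15.1095 + 17.14722 = 32.25672 u
Δm = 32.25672 − 31.9809 = 0.27582 u
Binding energy = Δm·c² = 0.27582 × 931.5 MeV/u = 256.926 MeV
Per nucleus in joules: 256.926 MeV × 1.602e-13 J/MeV = 4.1160e-11 J
Per mole: 4.1160e-11 J × 6.022e23 mol⁻¹ = 2.4787e+13 J/mol

2.48e+10 kJ/mol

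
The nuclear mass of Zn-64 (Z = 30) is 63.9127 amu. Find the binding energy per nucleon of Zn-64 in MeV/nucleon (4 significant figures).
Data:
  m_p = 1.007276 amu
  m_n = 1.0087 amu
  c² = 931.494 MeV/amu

With 30 protons and 34 neutrons (A = 64):
Σm = 30·m_p + 34·m_n = 30.218280 + 34.2958 = 64.514080 amu
The mass defect is 64.514080 − 63.9127 = 0.601380 amu.
E_B = 0.601380 × 931.494 = 560.182 MeV
BE/A = 560.182 MeV / 64 = 8.753 MeV/nucleon

8.753 MeV/nucleon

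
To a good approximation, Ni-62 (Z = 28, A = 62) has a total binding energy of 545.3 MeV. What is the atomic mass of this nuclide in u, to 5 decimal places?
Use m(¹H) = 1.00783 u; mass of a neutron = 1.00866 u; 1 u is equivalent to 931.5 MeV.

61.92828 u

Mass defect = 545.3 MeV / (931.5 MeV/u) = 0.5853999 u
Constituent mass = 28(1.00783) + 34(1.00866) = 62.51368 u
Atomic mass = 62.51368 − 0.5853999 = 61.9282801 u ≈ 61.92828 u (to 5 decimal places)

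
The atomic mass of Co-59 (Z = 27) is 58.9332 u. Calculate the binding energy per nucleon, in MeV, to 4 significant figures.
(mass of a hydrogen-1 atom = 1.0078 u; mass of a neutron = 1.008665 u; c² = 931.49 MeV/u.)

8.757 MeV/nucleon

With 27 protons and 32 neutrons (A = 59):
Σm = 27·m(¹H) + 32·m_n = 27.2106 + 32.277280 = 59.487880 u
Mass defect Δm = 59.487880 − 58.9332 = 0.554680 u
Binding energy = Δm·c² = 0.554680 × 931.49 MeV/u = 516.679 MeV
Per nucleon: 516.679 / 59 = 8.757 MeV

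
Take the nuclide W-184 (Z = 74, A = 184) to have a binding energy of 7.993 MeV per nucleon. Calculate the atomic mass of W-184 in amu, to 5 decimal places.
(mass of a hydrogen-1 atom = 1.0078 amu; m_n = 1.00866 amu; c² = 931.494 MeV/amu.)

183.95093 amu

Total binding energy = 184 × 7.993 = 1470.712 MeV
Mass defect = 1470.712 MeV / (931.494 MeV/amu) = 1.5788744 amu
Constituent mass = 74(1.0078) + 110(1.00866) = 185.52980 amu
Atomic mass = 185.52980 − 1.5788744 = 183.9509256 amu ≈ 183.95093 amu (to 5 decimal places)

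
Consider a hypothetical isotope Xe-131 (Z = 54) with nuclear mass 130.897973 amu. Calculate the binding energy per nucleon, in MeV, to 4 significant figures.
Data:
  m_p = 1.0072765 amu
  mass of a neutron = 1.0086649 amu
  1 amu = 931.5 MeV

Σm = 54·m_p + 77·m_n = 54.3929310 + 77.6671973 = 132.0601283 amu
Mass defect Δm = 132.0601283 − 130.897973 = 1.1621553 amu
Binding energy = Δm·c² = 1.1621553 × 931.5 MeV/amu = 1082.55 MeV
Dividing by A = 131 gives 8.264 MeV per nucleon.

8.264 MeV/nucleon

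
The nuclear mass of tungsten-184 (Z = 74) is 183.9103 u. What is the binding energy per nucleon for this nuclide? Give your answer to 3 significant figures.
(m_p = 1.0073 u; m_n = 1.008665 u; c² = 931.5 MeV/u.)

8.01 MeV/nucleon

The nucleus contains 74 protons and 184 − 74 = 110 neutrons.
Total constituent mass: 74 × 1.0073 + 110 × 1.008665 = 185.493350 u
Δm = 185.493350 − 183.9103 = 1.583050 u
E_B = 1.583050 × 931.5 = 1474.61 MeV
Per nucleon: 1474.61 / 184 = 8.014 MeV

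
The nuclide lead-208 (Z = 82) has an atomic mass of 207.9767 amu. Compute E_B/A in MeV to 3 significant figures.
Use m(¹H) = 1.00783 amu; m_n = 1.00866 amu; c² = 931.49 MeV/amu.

7.87 MeV/nucleon

Z = 82, so N = A − Z = 208 − 82 = 126.
Total constituent mass: 82 × 1.00783 + 126 × 1.00866 = 209.73322 amu
The mass defect is 209.73322 − 207.9767 = 1.75652 amu.
Converting to energy: 1.75652 amu × 931.49 MeV/amu = 1636.18 MeV
Dividing by A = 208 gives 7.866 MeV per nucleon.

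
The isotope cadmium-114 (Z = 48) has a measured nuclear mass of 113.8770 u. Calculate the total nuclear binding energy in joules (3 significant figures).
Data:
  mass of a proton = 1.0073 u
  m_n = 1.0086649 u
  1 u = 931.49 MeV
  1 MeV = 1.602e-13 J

1.56e-10 J

With 48 protons and 66 neutrons (A = 114):
Mass of separated nucleons = 48(1.0073) + 66(1.0086649) = 48.3504 + 66.5718834 = 114.9222834 u
Δm = 114.9222834 − 113.8770 = 1.0452834 u
Converting to energy: 1.0452834 u × 931.49 MeV/u = 973.671 MeV
In joules: 973.671 MeV × 1.602e-13 J/MeV = 1.5598e-10 J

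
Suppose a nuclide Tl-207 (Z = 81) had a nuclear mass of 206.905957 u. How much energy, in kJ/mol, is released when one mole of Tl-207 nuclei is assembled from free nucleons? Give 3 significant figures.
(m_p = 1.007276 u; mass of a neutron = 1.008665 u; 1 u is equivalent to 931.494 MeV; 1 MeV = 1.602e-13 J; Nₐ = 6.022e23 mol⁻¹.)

Σm = 81·m_p + 126·m_n = 81.589356 + 127.091790 = 208.681146 u
Δm = 208.681146 − 206.905957 = 1.775189 u
Converting to energy: 1.775189 u × 931.494 MeV/u = 1653.58 MeV
Per nucleus in joules: 1653.58 MeV × 1.602e-13 J/MeV = 2.6490e-10 J
Per mole: 2.6490e-10 J × 6.022e23 mol⁻¹ = 1.5952e+14 J/mol

1.60e+11 kJ/mol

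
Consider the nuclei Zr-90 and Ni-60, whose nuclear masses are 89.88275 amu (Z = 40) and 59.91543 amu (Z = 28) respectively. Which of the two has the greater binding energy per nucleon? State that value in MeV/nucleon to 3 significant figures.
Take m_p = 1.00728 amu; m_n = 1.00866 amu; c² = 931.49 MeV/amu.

Zr-90: Σm = 40(1.00728) + 50(1.00866) = 90.72420 amu; Δm = 0.84145 amu; E_B = 783.80 MeV; E_B/A = 8.709 MeV
Ni-60: Σm = 28(1.00728) + 32(1.00866) = 60.48096 amu; Δm = 0.56553 amu; E_B = 526.79 MeV; E_B/A = 8.780 MeV
Ni-60 has the higher binding energy per nucleon, so it is the more tightly bound nucleus.

Ni-60; 8.78 MeV/nucleon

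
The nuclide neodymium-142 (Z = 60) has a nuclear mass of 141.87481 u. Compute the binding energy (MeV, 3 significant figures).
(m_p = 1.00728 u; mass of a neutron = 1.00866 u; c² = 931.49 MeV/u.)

1180 MeV

With 60 protons and 82 neutrons (A = 142):
Σm = 60·m_p + 82·m_n = 60.43680 + 82.71012 = 143.14692 u
Mass defect Δm = 143.14692 − 141.87481 = 1.27211 u
Converting to energy: 1.27211 u × 931.49 MeV/u = 1184.96 MeV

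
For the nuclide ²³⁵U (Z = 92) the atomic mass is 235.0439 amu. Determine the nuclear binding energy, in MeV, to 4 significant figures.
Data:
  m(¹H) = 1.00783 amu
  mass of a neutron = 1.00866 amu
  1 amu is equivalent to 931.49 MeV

1784 MeV

Z = 92, so N = A − Z = 235 − 92 = 143.
Mass of separated nucleons = 92(1.00783) + 143(1.00866) = 92.72036 + 144.23838 = 236.95874 amu
Mass defect Δm = 236.95874 − 235.0439 = 1.91484 amu
Converting to energy: 1.91484 amu × 931.49 MeV/amu = 1783.65 MeV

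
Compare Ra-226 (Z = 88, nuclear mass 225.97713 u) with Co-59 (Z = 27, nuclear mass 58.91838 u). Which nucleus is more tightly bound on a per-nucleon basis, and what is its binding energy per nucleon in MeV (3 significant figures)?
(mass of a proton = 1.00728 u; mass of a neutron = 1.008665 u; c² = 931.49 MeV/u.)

Co-59; 8.77 MeV/nucleon

Ra-226: Σm = 88(1.00728) + 138(1.008665) = 227.836410 u; Δm = 1.859280 u; E_B = 1731.9 MeV; E_B/A = 7.663 MeV
Co-59: Σm = 27(1.00728) + 32(1.008665) = 59.473840 u; Δm = 0.555460 u; E_B = 517.41 MeV; E_B/A = 8.770 MeV
Co-59 has the higher binding energy per nucleon, so it is the more tightly bound nucleus.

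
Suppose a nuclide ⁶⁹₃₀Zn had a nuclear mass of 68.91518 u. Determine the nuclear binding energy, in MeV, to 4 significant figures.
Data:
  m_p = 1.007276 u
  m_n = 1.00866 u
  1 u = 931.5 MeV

596.9 MeV

With 30 protons and 39 neutrons (A = 69):
Σm = 30·m_p + 39·m_n = 30.218280 + 39.33774 = 69.556020 u
The mass defect is 69.556020 − 68.91518 = 0.640840 u.
Binding energy = Δm·c² = 0.640840 × 931.5 MeV/u = 596.942 MeV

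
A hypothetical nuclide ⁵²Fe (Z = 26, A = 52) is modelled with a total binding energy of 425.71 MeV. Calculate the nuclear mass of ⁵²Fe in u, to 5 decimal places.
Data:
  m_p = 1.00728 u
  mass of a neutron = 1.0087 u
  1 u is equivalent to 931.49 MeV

Mass defect = 425.71 MeV / (931.49 MeV/u) = 0.4570205 u
Constituent mass = 26(1.00728) + 26(1.0087) = 52.41548 u
Nuclear mass = 52.41548 − 0.4570205 = 51.9584595 u ≈ 51.95846 u (to 5 decimal places)

51.95846 u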